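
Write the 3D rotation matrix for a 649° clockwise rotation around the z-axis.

Rotation matrix for clockwise 649° around z-axis:
A clockwise rotation by 649° is a counterclockwise rotation by -649°.
cos(-649°) = 0.3256, sin(-649°) = 0.9455
Result: [[0.3256, -0.9455, 0], [0.9455, 0.3256, 0], [0, 0, 1]]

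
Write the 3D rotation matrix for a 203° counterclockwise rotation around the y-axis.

Rotation matrix for counterclockwise 203° around y-axis:
cos(203°) = -0.9205, sin(203°) = -0.3907
Result: [[-0.9205, 0, -0.3907], [0, 1, 0], [0.3907, 0, -0.9205]]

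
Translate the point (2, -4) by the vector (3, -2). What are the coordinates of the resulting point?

Translation by (3, -2) (homogeneous matrix [[1, 0, 3], [0, 1, -2], [0, 0, 1]]):
x' = 2 + 3 = 5
y' = -4 + -2 = -6
Result: (5, -6)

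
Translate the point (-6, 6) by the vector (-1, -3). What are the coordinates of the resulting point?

Translation by (-1, -3) (homogeneous matrix [[1, 0, -1], [0, 1, -3], [0, 0, 1]]):
x' = -6 + -1 = -7
y' = 6 + -3 = 3
Result: (-7, 3)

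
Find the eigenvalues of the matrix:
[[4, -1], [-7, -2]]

Characteristic equation: det(A - λI) = 0
λ² - (trace)λ + (det) = 0
trace = 4 + -2 = 2, det = (4)(-2) - (-1)(-7) = -15
λ² - (2)λ + (-15) = 0
λ = (2 ± √((2)² - 4·(-15))) / 2 = (2 ± √64) / 2
Solving: λ = -3, 5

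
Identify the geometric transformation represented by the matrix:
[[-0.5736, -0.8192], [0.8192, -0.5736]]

This matrix represents: rotation by 125° counterclockwise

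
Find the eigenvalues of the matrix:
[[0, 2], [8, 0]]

Characteristic equation: det(A - λI) = 0
λ² - (trace)λ + (det) = 0
trace = 0 + 0 = 0, det = (0)(0) - (2)(8) = -16
λ² - (0)λ + (-16) = 0
λ = (0 ± √((0)² - 4·(-16))) / 2 = (0 ± √64) / 2
Solving: λ = -4, 4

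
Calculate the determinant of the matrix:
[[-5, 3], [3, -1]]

For a 2×2 matrix [[a, b], [c, d]], det = ad - bc
det = (-5)(-1) - (3)(3) = 5 - 9 = -4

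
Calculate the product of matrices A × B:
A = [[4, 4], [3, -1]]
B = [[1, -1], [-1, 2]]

Matrix multiplication:
C[0][0] = 4×1 + 4×-1 = 0
C[0][1] = 4×-1 + 4×2 = 4
C[1][0] = 3×1 + -1×-1 = 4
C[1][1] = 3×-1 + -1×2 = -5
Result: [[0, 4], [4, -5]]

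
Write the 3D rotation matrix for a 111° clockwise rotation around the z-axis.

Rotation matrix for clockwise 111° around z-axis:
A clockwise rotation by 111° is a counterclockwise rotation by -111°.
cos(-111°) = -0.3584, sin(-111°) = -0.9336
Result: [[-0.3584, 0.9336, 0], [-0.9336, -0.3584, 0], [0, 0, 1]]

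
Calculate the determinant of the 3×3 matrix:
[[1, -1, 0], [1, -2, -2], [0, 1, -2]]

Expansion along first row:
det = 1·det([[-2,-2],[1,-2]]) - -1·det([[1,-2],[0,-2]]) + 0·det([[1,-2],[0,1]])
    = 1·(-2·-2 - -2·1) - -1·(1·-2 - -2·0) + 0·(1·1 - -2·0)
    = 1·6 - -1·-2 + 0·1
    = 6 + -2 + 0 = 4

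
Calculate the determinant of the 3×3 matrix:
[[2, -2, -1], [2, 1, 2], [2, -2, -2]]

Expansion along first row:
det = 2·det([[1,2],[-2,-2]]) - -2·det([[2,2],[2,-2]]) + -1·det([[2,1],[2,-2]])
    = 2·(1·-2 - 2·-2) - -2·(2·-2 - 2·2) + -1·(2·-2 - 1·2)
    = 2·2 - -2·-8 + -1·-6
    = 4 + -16 + 6 = -6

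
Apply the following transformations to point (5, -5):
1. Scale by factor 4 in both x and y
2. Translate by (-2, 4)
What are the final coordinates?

Step 1: Scale (5, -5) by 4 → (20, -20)
Step 2: Translate by (-2, 4) → (18, -16)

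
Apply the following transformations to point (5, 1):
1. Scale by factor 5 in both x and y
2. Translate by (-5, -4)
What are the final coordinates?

Step 1: Scale (5, 1) by 5 → (25, 5)
Step 2: Translate by (-5, -4) → (20, 1)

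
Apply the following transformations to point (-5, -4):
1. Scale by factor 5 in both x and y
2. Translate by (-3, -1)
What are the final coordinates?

Step 1: Scale (-5, -4) by 5 → (-25, -20)
Step 2: Translate by (-3, -1) → (-28, -21)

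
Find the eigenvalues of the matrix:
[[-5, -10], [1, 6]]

Characteristic equation: det(A - λI) = 0
λ² - (trace)λ + (det) = 0
trace = -5 + 6 = 1, det = (-5)(6) - (-10)(1) = -20
λ² - (1)λ + (-20) = 0
λ = (1 ± √((1)² - 4·(-20))) / 2 = (1 ± √81) / 2
Solving: λ = -4, 5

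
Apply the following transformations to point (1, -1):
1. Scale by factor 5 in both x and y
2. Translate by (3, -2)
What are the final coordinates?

Step 1: Scale (1, -1) by 5 → (5, -5)
Step 2: Translate by (3, -2) → (8, -7)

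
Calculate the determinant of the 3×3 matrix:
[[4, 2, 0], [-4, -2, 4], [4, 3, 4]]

Expansion along first row:
det = 4·det([[-2,4],[3,4]]) - 2·det([[-4,4],[4,4]]) + 0·det([[-4,-2],[4,3]])
    = 4·(-2·4 - 4·3) - 2·(-4·4 - 4·4) + 0·(-4·3 - -2·4)
    = 4·-20 - 2·-32 + 0·-4
    = -80 + 64 + 0 = -16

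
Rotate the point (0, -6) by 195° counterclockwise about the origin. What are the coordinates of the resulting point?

Rotation matrix for 195°: [[cos 195°, -sin 195°], [sin 195°, cos 195°]] ≈ [[-0.965926, 0.258819], [-0.258819, -0.965926]]
[[-0.965926, 0.258819], [-0.258819, -0.965926]] × [0, -6]ᵀ ≈ [-1.5529, 5.7956]ᵀ
Result: (-1.5529, 5.7956)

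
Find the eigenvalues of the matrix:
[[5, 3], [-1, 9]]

Characteristic equation: det(A - λI) = 0
λ² - (trace)λ + (det) = 0
trace = 5 + 9 = 14, det = (5)(9) - (3)(-1) = 48
λ² - (14)λ + (48) = 0
λ = (14 ± √((14)² - 4·(48))) / 2 = (14 ± √4) / 2
Solving: λ = 6, 8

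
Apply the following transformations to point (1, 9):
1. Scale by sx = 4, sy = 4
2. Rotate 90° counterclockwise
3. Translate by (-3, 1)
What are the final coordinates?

Step 1: Scale → (4, 36)
Step 2: Rotate 90° → (-36, 4)
Step 3: Translate → (-39, 5)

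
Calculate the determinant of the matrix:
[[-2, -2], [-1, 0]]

For a 2×2 matrix [[a, b], [c, d]], det = ad - bc
det = (-2)(0) - (-2)(-1) = 0 - 2 = -2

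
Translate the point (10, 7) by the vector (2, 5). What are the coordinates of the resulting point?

Translation by (2, 5) (homogeneous matrix [[1, 0, 2], [0, 1, 5], [0, 0, 1]]):
x' = 10 + 2 = 12
y' = 7 + 5 = 12
Result: (12, 12)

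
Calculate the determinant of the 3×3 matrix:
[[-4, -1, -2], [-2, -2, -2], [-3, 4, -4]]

Expansion along first row:
det = -4·det([[-2,-2],[4,-4]]) - -1·det([[-2,-2],[-3,-4]]) + -2·det([[-2,-2],[-3,4]])
    = -4·(-2·-4 - -2·4) - -1·(-2·-4 - -2·-3) + -2·(-2·4 - -2·-3)
    = -4·16 - -1·2 + -2·-14
    = -64 + 2 + 28 = -34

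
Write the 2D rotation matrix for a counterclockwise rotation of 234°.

Rotation matrix formula: [[cos θ, -sin θ], [sin θ, cos θ]]
For θ = 234°:
cos(234°) = -0.5878
sin(234°) = -0.8090
Result: [[-0.5878, 0.8090], [-0.8090, -0.5878]]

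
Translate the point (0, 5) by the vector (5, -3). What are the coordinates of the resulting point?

Translation by (5, -3) (homogeneous matrix [[1, 0, 5], [0, 1, -3], [0, 0, 1]]):
x' = 0 + 5 = 5
y' = 5 + -3 = 2
Result: (5, 2)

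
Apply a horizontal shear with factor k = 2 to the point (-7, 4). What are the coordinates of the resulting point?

Shear matrix for horizontal shear with factor k = 2:
[[1, 2], [0, 1]]
Result: (-7, 4) → (1, 4)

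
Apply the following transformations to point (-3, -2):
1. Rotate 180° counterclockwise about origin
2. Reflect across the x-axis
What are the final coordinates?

Step 1: Rotate 180° → (3, 2)
Step 2: Reflect across x-axis → (3, -2)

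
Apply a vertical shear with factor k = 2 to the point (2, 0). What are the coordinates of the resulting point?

Shear matrix for vertical shear with factor k = 2:
[[1, 0], [2, 1]]
Result: (2, 0) → (2, 4)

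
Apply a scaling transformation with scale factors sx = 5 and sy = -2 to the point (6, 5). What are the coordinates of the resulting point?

Scaling matrix:
[[5, 0], [0, -2]]
Result: (6 × 5, 5 × -2) = (30, -10)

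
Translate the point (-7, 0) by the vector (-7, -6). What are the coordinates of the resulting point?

Translation by (-7, -6) (homogeneous matrix [[1, 0, -7], [0, 1, -6], [0, 0, 1]]):
x' = -7 + -7 = -14
y' = 0 + -6 = -6
Result: (-14, -6)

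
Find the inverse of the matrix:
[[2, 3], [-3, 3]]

For [[a,b],[c,d]], inverse = (1/det)·[[d,-b],[-c,a]]
det = (2)(3) - (3)(-3) = 6 - -9 = 15
Inverse = (1/15)·[[3, -3], [3, 2]]
= [[1/5, -1/5], [1/5, 2/15]]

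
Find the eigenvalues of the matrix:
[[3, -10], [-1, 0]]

Characteristic equation: det(A - λI) = 0
λ² - (trace)λ + (det) = 0
trace = 3 + 0 = 3, det = (3)(0) - (-10)(-1) = -10
λ² - (3)λ + (-10) = 0
λ = (3 ± √((3)² - 4·(-10))) / 2 = (3 ± √49) / 2
Solving: λ = -2, 5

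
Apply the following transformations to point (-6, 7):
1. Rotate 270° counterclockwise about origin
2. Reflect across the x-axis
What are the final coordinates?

Step 1: Rotate 270° → (7, 6)
Step 2: Reflect across x-axis → (7, -6)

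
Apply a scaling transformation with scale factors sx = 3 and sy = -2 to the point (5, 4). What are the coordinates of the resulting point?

Scaling matrix:
[[3, 0], [0, -2]]
Result: (5 × 3, 4 × -2) = (15, -8)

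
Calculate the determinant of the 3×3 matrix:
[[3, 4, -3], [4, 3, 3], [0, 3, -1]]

Expansion along first row:
det = 3·det([[3,3],[3,-1]]) - 4·det([[4,3],[0,-1]]) + -3·det([[4,3],[0,3]])
    = 3·(3·-1 - 3·3) - 4·(4·-1 - 3·0) + -3·(4·3 - 3·0)
    = 3·-12 - 4·-4 + -3·12
    = -36 + 16 + -36 = -56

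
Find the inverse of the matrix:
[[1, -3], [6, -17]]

For [[a,b],[c,d]], inverse = (1/det)·[[d,-b],[-c,a]]
det = (1)(-17) - (-3)(6) = -17 - -18 = 1
Inverse = [[-17, 3], [-6, 1]]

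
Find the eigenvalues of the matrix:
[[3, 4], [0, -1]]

Characteristic equation: det(A - λI) = 0
λ² - (trace)λ + (det) = 0
trace = 3 + -1 = 2, det = (3)(-1) - (4)(0) = -3
λ² - (2)λ + (-3) = 0
λ = (2 ± √((2)² - 4·(-3))) / 2 = (2 ± √16) / 2
Solving: λ = -1, 3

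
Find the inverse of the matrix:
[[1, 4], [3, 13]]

For [[a,b],[c,d]], inverse = (1/det)·[[d,-b],[-c,a]]
det = (1)(13) - (4)(3) = 13 - 12 = 1
Inverse = [[13, -4], [-3, 1]]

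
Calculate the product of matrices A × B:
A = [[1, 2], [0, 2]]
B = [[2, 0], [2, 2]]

Matrix multiplication:
C[0][0] = 1×2 + 2×2 = 6
C[0][1] = 1×0 + 2×2 = 4
C[1][0] = 0×2 + 2×2 = 4
C[1][1] = 0×0 + 2×2 = 4
Result: [[6, 4], [4, 4]]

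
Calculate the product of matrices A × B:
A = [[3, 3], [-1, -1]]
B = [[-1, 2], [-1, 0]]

Matrix multiplication:
C[0][0] = 3×-1 + 3×-1 = -6
C[0][1] = 3×2 + 3×0 = 6
C[1][0] = -1×-1 + -1×-1 = 2
C[1][1] = -1×2 + -1×0 = -2
Result: [[-6, 6], [2, -2]]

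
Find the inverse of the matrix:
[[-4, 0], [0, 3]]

For [[a,b],[c,d]], inverse = (1/det)·[[d,-b],[-c,a]]
det = (-4)(3) - (0)(0) = -12 - 0 = -12
Inverse = (1/-12)·[[3, 0], [0, -4]]
= [[-1/4, 0], [0, 1/3]]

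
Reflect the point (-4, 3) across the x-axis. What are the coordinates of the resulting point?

Reflection across x-axis: (-4, 3) → (-4, -3)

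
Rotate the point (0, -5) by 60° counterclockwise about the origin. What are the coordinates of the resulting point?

Rotation matrix for 60°: [[cos 60°, -sin 60°], [sin 60°, cos 60°]] ≈ [[0.500000, -0.866025], [0.866025, 0.500000]]
[[0.500000, -0.866025], [0.866025, 0.500000]] × [0, -5]ᵀ ≈ [4.3301, -2.5000]ᵀ
Result: (4.3301, -2.5000)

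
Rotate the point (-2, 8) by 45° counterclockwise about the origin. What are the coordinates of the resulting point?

Rotation matrix for 45°: [[cos 45°, -sin 45°], [sin 45°, cos 45°]] ≈ [[0.707107, -0.707107], [0.707107, 0.707107]]
[[0.707107, -0.707107], [0.707107, 0.707107]] × [-2, 8]ᵀ ≈ [-7.0711, 4.2426]ᵀ
Result: (-7.0711, 4.2426)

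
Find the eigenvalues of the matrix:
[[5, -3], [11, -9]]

Characteristic equation: det(A - λI) = 0
λ² - (trace)λ + (det) = 0
trace = 5 + -9 = -4, det = (5)(-9) - (-3)(11) = -12
λ² - (-4)λ + (-12) = 0
λ = (-4 ± √((-4)² - 4·(-12))) / 2 = (-4 ± √64) / 2
Solving: λ = -6, 2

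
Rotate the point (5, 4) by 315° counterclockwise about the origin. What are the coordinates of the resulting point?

Rotation matrix for 315°: [[cos 315°, -sin 315°], [sin 315°, cos 315°]] ≈ [[0.707107, 0.707107], [-0.707107, 0.707107]]
[[0.707107, 0.707107], [-0.707107, 0.707107]] × [5, 4]ᵀ ≈ [6.3640, -0.7071]ᵀ
Result: (6.3640, -0.7071)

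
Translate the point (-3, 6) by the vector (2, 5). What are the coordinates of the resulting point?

Translation by (2, 5) (homogeneous matrix [[1, 0, 2], [0, 1, 5], [0, 0, 1]]):
x' = -3 + 2 = -1
y' = 6 + 5 = 11
Result: (-1, 11)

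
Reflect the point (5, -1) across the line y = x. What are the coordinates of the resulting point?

Reflection across line y = x: (5, -1) → (-1, 5)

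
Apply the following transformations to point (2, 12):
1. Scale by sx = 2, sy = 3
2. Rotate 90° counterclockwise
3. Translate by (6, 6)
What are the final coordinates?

Step 1: Scale → (4, 36)
Step 2: Rotate 90° → (-36, 4)
Step 3: Translate → (-30, 10)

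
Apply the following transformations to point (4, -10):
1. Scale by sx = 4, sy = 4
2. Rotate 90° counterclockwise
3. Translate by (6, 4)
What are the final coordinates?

Step 1: Scale → (16, -40)
Step 2: Rotate 90° → (40, 16)
Step 3: Translate → (46, 20)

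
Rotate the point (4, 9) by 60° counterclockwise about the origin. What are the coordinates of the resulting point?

Rotation matrix for 60°: [[cos 60°, -sin 60°], [sin 60°, cos 60°]] ≈ [[0.500000, -0.866025], [0.866025, 0.500000]]
[[0.500000, -0.866025], [0.866025, 0.500000]] × [4, 9]ᵀ ≈ [-5.7942, 7.9641]ᵀ
Result: (-5.7942, 7.9641)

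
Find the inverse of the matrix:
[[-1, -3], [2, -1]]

For [[a,b],[c,d]], inverse = (1/det)·[[d,-b],[-c,a]]
det = (-1)(-1) - (-3)(2) = 1 - -6 = 7
Inverse = (1/7)·[[-1, 3], [-2, -1]]
= [[-1/7, 3/7], [-2/7, -1/7]]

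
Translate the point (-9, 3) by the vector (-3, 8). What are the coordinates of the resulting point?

Translation by (-3, 8) (homogeneous matrix [[1, 0, -3], [0, 1, 8], [0, 0, 1]]):
x' = -9 + -3 = -12
y' = 3 + 8 = 11
Result: (-12, 11)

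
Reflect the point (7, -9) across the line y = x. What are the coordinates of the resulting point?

Reflection across line y = x: (7, -9) → (-9, 7)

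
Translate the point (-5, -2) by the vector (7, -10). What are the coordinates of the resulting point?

Translation by (7, -10) (homogeneous matrix [[1, 0, 7], [0, 1, -10], [0, 0, 1]]):
x' = -5 + 7 = 2
y' = -2 + -10 = -12
Result: (2, -12)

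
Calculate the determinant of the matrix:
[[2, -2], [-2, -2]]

For a 2×2 matrix [[a, b], [c, d]], det = ad - bc
det = (2)(-2) - (-2)(-2) = -4 - 4 = -8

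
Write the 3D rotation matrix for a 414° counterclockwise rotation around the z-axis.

Rotation matrix for counterclockwise 414° around z-axis:
cos(414°) = 0.5878, sin(414°) = 0.8090
Result: [[0.5878, -0.8090, 0], [0.8090, 0.5878, 0], [0, 0, 1]]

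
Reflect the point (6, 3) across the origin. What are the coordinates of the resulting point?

Reflection across origin: (6, 3) → (-6, -3)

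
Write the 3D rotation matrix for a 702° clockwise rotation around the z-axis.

Rotation matrix for clockwise 702° around z-axis:
A clockwise rotation by 702° is a counterclockwise rotation by -702°.
cos(-702°) = 0.9511, sin(-702°) = 0.3090
Result: [[0.9511, -0.3090, 0], [0.3090, 0.9511, 0], [0, 0, 1]]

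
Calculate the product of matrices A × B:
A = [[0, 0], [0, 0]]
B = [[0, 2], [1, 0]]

Matrix multiplication:
C[0][0] = 0×0 + 0×1 = 0
C[0][1] = 0×2 + 0×0 = 0
C[1][0] = 0×0 + 0×1 = 0
C[1][1] = 0×2 + 0×0 = 0
Result: [[0, 0], [0, 0]]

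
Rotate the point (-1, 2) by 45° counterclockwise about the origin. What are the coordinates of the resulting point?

Rotation matrix for 45°: [[cos 45°, -sin 45°], [sin 45°, cos 45°]] ≈ [[0.707107, -0.707107], [0.707107, 0.707107]]
[[0.707107, -0.707107], [0.707107, 0.707107]] × [-1, 2]ᵀ ≈ [-2.1213, 0.7071]ᵀ
Result: (-2.1213, 0.7071)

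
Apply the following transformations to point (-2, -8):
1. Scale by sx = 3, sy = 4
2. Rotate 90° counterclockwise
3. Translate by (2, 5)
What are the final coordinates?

Step 1: Scale → (-6, -32)
Step 2: Rotate 90° → (32, -6)
Step 3: Translate → (34, -1)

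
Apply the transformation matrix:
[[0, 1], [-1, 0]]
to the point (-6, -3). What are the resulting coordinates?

Matrix multiplication:
[[0, 1], [-1, 0]] × [-6, -3]ᵀ
= [(0)(-6) + (1)(-3), (-1)(-6) + (0)(-3)]ᵀ
= [-3, 6]ᵀ
Result: (-3, 6)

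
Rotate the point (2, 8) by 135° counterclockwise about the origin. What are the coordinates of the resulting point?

Rotation matrix for 135°: [[cos 135°, -sin 135°], [sin 135°, cos 135°]] ≈ [[-0.707107, -0.707107], [0.707107, -0.707107]]
[[-0.707107, -0.707107], [0.707107, -0.707107]] × [2, 8]ᵀ ≈ [-7.0711, -4.2426]ᵀ
Result: (-7.0711, -4.2426)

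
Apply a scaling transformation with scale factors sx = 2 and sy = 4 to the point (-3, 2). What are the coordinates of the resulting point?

Scaling matrix:
[[2, 0], [0, 4]]
Result: (-3 × 2, 2 × 4) = (-6, 8)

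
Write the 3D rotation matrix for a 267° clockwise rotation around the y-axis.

Rotation matrix for clockwise 267° around y-axis:
A clockwise rotation by 267° is a counterclockwise rotation by -267°.
cos(-267°) = -0.0523, sin(-267°) = 0.9986
Result: [[-0.0523, 0, 0.9986], [0, 1, 0], [-0.9986, 0, -0.0523]]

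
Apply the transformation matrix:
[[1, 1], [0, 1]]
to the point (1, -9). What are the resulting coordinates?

Matrix multiplication:
[[1, 1], [0, 1]] × [1, -9]ᵀ
= [(1)(1) + (1)(-9), (0)(1) + (1)(-9)]ᵀ
= [-8, -9]ᵀ
Result: (-8, -9)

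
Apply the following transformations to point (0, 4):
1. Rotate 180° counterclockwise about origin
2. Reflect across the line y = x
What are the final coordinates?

Step 1: Rotate 180° → (0, -4)
Step 2: Reflect across line y = x → (-4, 0)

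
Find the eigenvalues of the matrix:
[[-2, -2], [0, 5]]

Characteristic equation: det(A - λI) = 0
λ² - (trace)λ + (det) = 0
trace = -2 + 5 = 3, det = (-2)(5) - (-2)(0) = -10
λ² - (3)λ + (-10) = 0
λ = (3 ± √((3)² - 4·(-10))) / 2 = (3 ± √49) / 2
Solving: λ = -2, 5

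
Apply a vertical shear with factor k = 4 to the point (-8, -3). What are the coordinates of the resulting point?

Shear matrix for vertical shear with factor k = 4:
[[1, 0], [4, 1]]
Result: (-8, -3) → (-8, -35)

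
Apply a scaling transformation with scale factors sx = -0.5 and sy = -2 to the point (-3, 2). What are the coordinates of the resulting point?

Scaling matrix:
[[-0.50, 0], [0, -2]]
Result: (-3 × -0.5, 2 × -2) = (1.5, -4)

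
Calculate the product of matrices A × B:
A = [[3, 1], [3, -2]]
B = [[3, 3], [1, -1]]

Matrix multiplication:
C[0][0] = 3×3 + 1×1 = 10
C[0][1] = 3×3 + 1×-1 = 8
C[1][0] = 3×3 + -2×1 = 7
C[1][1] = 3×3 + -2×-1 = 11
Result: [[10, 8], [7, 11]]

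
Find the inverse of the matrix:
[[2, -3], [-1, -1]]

For [[a,b],[c,d]], inverse = (1/det)·[[d,-b],[-c,a]]
det = (2)(-1) - (-3)(-1) = -2 - 3 = -5
Inverse = (1/-5)·[[-1, 3], [1, 2]]
= [[1/5, -3/5], [-1/5, -2/5]]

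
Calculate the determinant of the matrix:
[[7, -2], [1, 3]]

For a 2×2 matrix [[a, b], [c, d]], det = ad - bc
det = (7)(3) - (-2)(1) = 21 - -2 = 23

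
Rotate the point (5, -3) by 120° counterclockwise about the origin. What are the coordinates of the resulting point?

Rotation matrix for 120°: [[cos 120°, -sin 120°], [sin 120°, cos 120°]] ≈ [[-0.500000, -0.866025], [0.866025, -0.500000]]
[[-0.500000, -0.866025], [0.866025, -0.500000]] × [5, -3]ᵀ ≈ [0.0981, 5.8301]ᵀ
Result: (0.0981, 5.8301)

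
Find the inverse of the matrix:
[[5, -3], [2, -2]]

For [[a,b],[c,d]], inverse = (1/det)·[[d,-b],[-c,a]]
det = (5)(-2) - (-3)(2) = -10 - -6 = -4
Inverse = (1/-4)·[[-2, 3], [-2, 5]]
= [[1/2, -3/4], [1/2, -5/4]]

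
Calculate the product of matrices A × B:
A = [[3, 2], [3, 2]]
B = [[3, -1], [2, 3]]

Matrix multiplication:
C[0][0] = 3×3 + 2×2 = 13
C[0][1] = 3×-1 + 2×3 = 3
C[1][0] = 3×3 + 2×2 = 13
C[1][1] = 3×-1 + 2×3 = 3
Result: [[13, 3], [13, 3]]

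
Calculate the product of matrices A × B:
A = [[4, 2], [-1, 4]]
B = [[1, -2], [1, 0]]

Matrix multiplication:
C[0][0] = 4×1 + 2×1 = 6
C[0][1] = 4×-2 + 2×0 = -8
C[1][0] = -1×1 + 4×1 = 3
C[1][1] = -1×-2 + 4×0 = 2
Result: [[6, -8], [3, 2]]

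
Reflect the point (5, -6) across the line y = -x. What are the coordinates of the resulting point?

Reflection across line y = -x: (5, -6) → (6, -5)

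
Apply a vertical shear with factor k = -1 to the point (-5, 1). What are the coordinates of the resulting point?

Shear matrix for vertical shear with factor k = -1:
[[1, 0], [-1, 1]]
Result: (-5, 1) → (-5, 6)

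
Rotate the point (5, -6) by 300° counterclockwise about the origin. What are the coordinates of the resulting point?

Rotation matrix for 300°: [[cos 300°, -sin 300°], [sin 300°, cos 300°]] ≈ [[0.500000, 0.866025], [-0.866025, 0.500000]]
[[0.500000, 0.866025], [-0.866025, 0.500000]] × [5, -6]ᵀ ≈ [-2.6962, -7.3301]ᵀ
Result: (-2.6962, -7.3301)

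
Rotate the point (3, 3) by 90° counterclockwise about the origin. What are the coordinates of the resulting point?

Rotation matrix for 90°: [[cos 90°, -sin 90°], [sin 90°, cos 90°]] = [[0, -1], [1, 0]]
[[0, -1], [1, 0]] × [3, 3]ᵀ = [-3, 3]ᵀ
Result: (-3, 3)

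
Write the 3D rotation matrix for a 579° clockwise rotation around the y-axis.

Rotation matrix for clockwise 579° around y-axis:
A clockwise rotation by 579° is a counterclockwise rotation by -579°.
cos(-579°) = -0.7771, sin(-579°) = 0.6293
Result: [[-0.7771, 0, 0.6293], [0, 1, 0], [-0.6293, 0, -0.7771]]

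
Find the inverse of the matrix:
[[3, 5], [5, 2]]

For [[a,b],[c,d]], inverse = (1/det)·[[d,-b],[-c,a]]
det = (3)(2) - (5)(5) = 6 - 25 = -19
Inverse = (1/-19)·[[2, -5], [-5, 3]]
= [[-2/19, 5/19], [5/19, -3/19]]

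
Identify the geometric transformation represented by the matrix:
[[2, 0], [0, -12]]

This matrix represents: non-uniform scaling by sx = 2, sy = -12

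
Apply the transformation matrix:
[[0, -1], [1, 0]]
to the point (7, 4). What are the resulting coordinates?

Matrix multiplication:
[[0, -1], [1, 0]] × [7, 4]ᵀ
= [(0)(7) + (-1)(4), (1)(7) + (0)(4)]ᵀ
= [-4, 7]ᵀ
Result: (-4, 7)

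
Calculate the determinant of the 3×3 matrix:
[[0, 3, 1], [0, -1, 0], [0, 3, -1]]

Expansion along first row:
det = 0·det([[-1,0],[3,-1]]) - 3·det([[0,0],[0,-1]]) + 1·det([[0,-1],[0,3]])
    = 0·(-1·-1 - 0·3) - 3·(0·-1 - 0·0) + 1·(0·3 - -1·0)
    = 0·1 - 3·0 + 1·0
    = 0 + 0 + 0 = 0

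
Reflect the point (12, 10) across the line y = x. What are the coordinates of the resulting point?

Reflection across line y = x: (12, 10) → (10, 12)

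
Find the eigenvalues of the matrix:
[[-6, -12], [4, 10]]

Characteristic equation: det(A - λI) = 0
λ² - (trace)λ + (det) = 0
trace = -6 + 10 = 4, det = (-6)(10) - (-12)(4) = -12
λ² - (4)λ + (-12) = 0
λ = (4 ± √((4)² - 4·(-12))) / 2 = (4 ± √64) / 2
Solving: λ = -2, 6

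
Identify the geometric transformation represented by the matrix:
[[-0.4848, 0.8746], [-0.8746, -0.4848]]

This matrix represents: rotation by 241° counterclockwise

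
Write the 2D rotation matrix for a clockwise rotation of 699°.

Rotation matrix formula: [[cos θ, -sin θ], [sin θ, cos θ]]
A clockwise rotation by 699° is equivalent to a counterclockwise rotation by -699°.
For θ = -699°:
cos(-699°) = 0.9336
sin(-699°) = 0.3584
Result: [[0.9336, -0.3584], [0.3584, 0.9336]]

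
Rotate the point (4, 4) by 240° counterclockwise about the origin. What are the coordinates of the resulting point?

Rotation matrix for 240°: [[cos 240°, -sin 240°], [sin 240°, cos 240°]] ≈ [[-0.500000, 0.866025], [-0.866025, -0.500000]]
[[-0.500000, 0.866025], [-0.866025, -0.500000]] × [4, 4]ᵀ ≈ [1.4641, -5.4641]ᵀ
Result: (1.4641, -5.4641)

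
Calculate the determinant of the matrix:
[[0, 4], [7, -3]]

For a 2×2 matrix [[a, b], [c, d]], det = ad - bc
det = (0)(-3) - (4)(7) = 0 - 28 = -28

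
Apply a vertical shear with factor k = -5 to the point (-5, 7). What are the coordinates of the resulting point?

Shear matrix for vertical shear with factor k = -5:
[[1, 0], [-5, 1]]
Result: (-5, 7) → (-5, 32)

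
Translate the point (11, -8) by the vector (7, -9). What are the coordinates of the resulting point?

Translation by (7, -9) (homogeneous matrix [[1, 0, 7], [0, 1, -9], [0, 0, 1]]):
x' = 11 + 7 = 18
y' = -8 + -9 = -17
Result: (18, -17)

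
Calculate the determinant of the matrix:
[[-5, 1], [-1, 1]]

For a 2×2 matrix [[a, b], [c, d]], det = ad - bc
det = (-5)(1) - (1)(-1) = -5 - -1 = -4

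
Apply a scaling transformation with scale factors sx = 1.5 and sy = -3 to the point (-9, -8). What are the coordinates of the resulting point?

Scaling matrix:
[[1.50, 0], [0, -3]]
Result: (-9 × 1.5, -8 × -3) = (-13.5, 24)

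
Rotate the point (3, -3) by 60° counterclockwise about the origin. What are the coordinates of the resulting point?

Rotation matrix for 60°: [[cos 60°, -sin 60°], [sin 60°, cos 60°]] ≈ [[0.500000, -0.866025], [0.866025, 0.500000]]
[[0.500000, -0.866025], [0.866025, 0.500000]] × [3, -3]ᵀ ≈ [4.0981, 1.0981]ᵀ
Result: (4.0981, 1.0981)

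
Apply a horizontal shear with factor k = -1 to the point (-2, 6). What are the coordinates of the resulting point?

Shear matrix for horizontal shear with factor k = -1:
[[1, -1], [0, 1]]
Result: (-2, 6) → (-8, 6)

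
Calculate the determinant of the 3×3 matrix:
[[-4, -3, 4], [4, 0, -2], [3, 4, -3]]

Expansion along first row:
det = -4·det([[0,-2],[4,-3]]) - -3·det([[4,-2],[3,-3]]) + 4·det([[4,0],[3,4]])
    = -4·(0·-3 - -2·4) - -3·(4·-3 - -2·3) + 4·(4·4 - 0·3)
    = -4·8 - -3·-6 + 4·16
    = -32 + -18 + 64 = 14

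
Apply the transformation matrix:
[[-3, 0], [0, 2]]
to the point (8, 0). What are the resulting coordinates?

Matrix multiplication:
[[-3, 0], [0, 2]] × [8, 0]ᵀ
= [(-3)(8) + (0)(0), (0)(8) + (2)(0)]ᵀ
= [-24, 0]ᵀ
Result: (-24, 0)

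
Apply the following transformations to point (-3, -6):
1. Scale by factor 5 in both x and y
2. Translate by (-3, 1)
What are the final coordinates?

Step 1: Scale (-3, -6) by 5 → (-15, -30)
Step 2: Translate by (-3, 1) → (-18, -29)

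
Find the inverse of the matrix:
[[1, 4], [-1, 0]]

For [[a,b],[c,d]], inverse = (1/det)·[[d,-b],[-c,a]]
det = (1)(0) - (4)(-1) = 0 - -4 = 4
Inverse = (1/4)·[[0, -4], [1, 1]]
= [[0, -1], [1/4, 1/4]]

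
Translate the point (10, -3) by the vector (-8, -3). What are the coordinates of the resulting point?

Translation by (-8, -3) (homogeneous matrix [[1, 0, -8], [0, 1, -3], [0, 0, 1]]):
x' = 10 + -8 = 2
y' = -3 + -3 = -6
Result: (2, -6)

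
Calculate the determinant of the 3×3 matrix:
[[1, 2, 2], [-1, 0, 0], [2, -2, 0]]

Expansion along first row:
det = 1·det([[0,0],[-2,0]]) - 2·det([[-1,0],[2,0]]) + 2·det([[-1,0],[2,-2]])
    = 1·(0·0 - 0·-2) - 2·(-1·0 - 0·2) + 2·(-1·-2 - 0·2)
    = 1·0 - 2·0 + 2·2
    = 0 + 0 + 4 = 4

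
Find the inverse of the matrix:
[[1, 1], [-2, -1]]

For [[a,b],[c,d]], inverse = (1/det)·[[d,-b],[-c,a]]
det = (1)(-1) - (1)(-2) = -1 - -2 = 1
Inverse = [[-1, -1], [2, 1]]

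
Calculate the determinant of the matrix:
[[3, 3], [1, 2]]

For a 2×2 matrix [[a, b], [c, d]], det = ad - bc
det = (3)(2) - (3)(1) = 6 - 3 = 3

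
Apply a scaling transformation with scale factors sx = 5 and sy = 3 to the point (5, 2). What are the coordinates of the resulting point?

Scaling matrix:
[[5, 0], [0, 3]]
Result: (5 × 5, 2 × 3) = (25, 6)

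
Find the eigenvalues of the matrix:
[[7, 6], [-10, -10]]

Characteristic equation: det(A - λI) = 0
λ² - (trace)λ + (det) = 0
trace = 7 + -10 = -3, det = (7)(-10) - (6)(-10) = -10
λ² - (-3)λ + (-10) = 0
λ = (-3 ± √((-3)² - 4·(-10))) / 2 = (-3 ± √49) / 2
Solving: λ = -5, 2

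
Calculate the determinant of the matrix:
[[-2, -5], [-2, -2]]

For a 2×2 matrix [[a, b], [c, d]], det = ad - bc
det = (-2)(-2) - (-5)(-2) = 4 - 10 = -6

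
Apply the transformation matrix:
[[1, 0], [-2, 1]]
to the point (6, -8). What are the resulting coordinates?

Matrix multiplication:
[[1, 0], [-2, 1]] × [6, -8]ᵀ
= [(1)(6) + (0)(-8), (-2)(6) + (1)(-8)]ᵀ
= [6, -20]ᵀ
Result: (6, -20)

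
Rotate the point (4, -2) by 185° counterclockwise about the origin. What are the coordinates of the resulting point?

Rotation matrix for 185°: [[cos 185°, -sin 185°], [sin 185°, cos 185°]] ≈ [[-0.996195, 0.087156], [-0.087156, -0.996195]]
[[-0.996195, 0.087156], [-0.087156, -0.996195]] × [4, -2]ᵀ ≈ [-4.1591, 1.6438]ᵀ
Result: (-4.1591, 1.6438)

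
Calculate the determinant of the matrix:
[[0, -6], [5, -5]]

For a 2×2 matrix [[a, b], [c, d]], det = ad - bc
det = (0)(-5) - (-6)(5) = 0 - -30 = 30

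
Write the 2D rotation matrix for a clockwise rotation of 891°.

Rotation matrix formula: [[cos θ, -sin θ], [sin θ, cos θ]]
A clockwise rotation by 891° is equivalent to a counterclockwise rotation by -891°.
For θ = -891°:
cos(-891°) = -0.9877
sin(-891°) = -0.1564
Result: [[-0.9877, 0.1564], [-0.1564, -0.9877]]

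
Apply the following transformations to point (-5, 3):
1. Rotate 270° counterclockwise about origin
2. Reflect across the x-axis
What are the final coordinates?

Step 1: Rotate 270° → (3, 5)
Step 2: Reflect across x-axis → (3, -5)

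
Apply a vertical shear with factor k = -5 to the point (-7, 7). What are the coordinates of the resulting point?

Shear matrix for vertical shear with factor k = -5:
[[1, 0], [-5, 1]]
Result: (-7, 7) → (-7, 42)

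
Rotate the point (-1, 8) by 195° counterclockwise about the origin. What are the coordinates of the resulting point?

Rotation matrix for 195°: [[cos 195°, -sin 195°], [sin 195°, cos 195°]] ≈ [[-0.965926, 0.258819], [-0.258819, -0.965926]]
[[-0.965926, 0.258819], [-0.258819, -0.965926]] × [-1, 8]ᵀ ≈ [3.0365, -7.4686]ᵀ
Result: (3.0365, -7.4686)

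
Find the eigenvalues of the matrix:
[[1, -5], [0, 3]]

Characteristic equation: det(A - λI) = 0
λ² - (trace)λ + (det) = 0
trace = 1 + 3 = 4, det = (1)(3) - (-5)(0) = 3
λ² - (4)λ + (3) = 0
λ = (4 ± √((4)² - 4·(3))) / 2 = (4 ± √4) / 2
Solving: λ = 1, 3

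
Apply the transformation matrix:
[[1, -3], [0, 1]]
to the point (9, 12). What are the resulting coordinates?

Matrix multiplication:
[[1, -3], [0, 1]] × [9, 12]ᵀ
= [(1)(9) + (-3)(12), (0)(9) + (1)(12)]ᵀ
= [-27, 12]ᵀ
Result: (-27, 12)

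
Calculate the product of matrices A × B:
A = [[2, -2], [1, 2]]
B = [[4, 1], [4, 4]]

Matrix multiplication:
C[0][0] = 2×4 + -2×4 = 0
C[0][1] = 2×1 + -2×4 = -6
C[1][0] = 1×4 + 2×4 = 12
C[1][1] = 1×1 + 2×4 = 9
Result: [[0, -6], [12, 9]]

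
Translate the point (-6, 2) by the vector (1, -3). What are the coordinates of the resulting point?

Translation by (1, -3) (homogeneous matrix [[1, 0, 1], [0, 1, -3], [0, 0, 1]]):
x' = -6 + 1 = -5
y' = 2 + -3 = -1
Result: (-5, -1)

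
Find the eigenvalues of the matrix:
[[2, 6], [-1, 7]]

Characteristic equation: det(A - λI) = 0
λ² - (trace)λ + (det) = 0
trace = 2 + 7 = 9, det = (2)(7) - (6)(-1) = 20
λ² - (9)λ + (20) = 0
λ = (9 ± √((9)² - 4·(20))) / 2 = (9 ± √1) / 2
Solving: λ = 4, 5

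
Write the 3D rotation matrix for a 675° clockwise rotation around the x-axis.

Rotation matrix for clockwise 675° around x-axis:
A clockwise rotation by 675° is a counterclockwise rotation by -675°.
cos(-675°) = √2/2, sin(-675°) = √2/2
Result: [[1, 0, 0], [0, √2/2, -√2/2], [0, √2/2, √2/2]]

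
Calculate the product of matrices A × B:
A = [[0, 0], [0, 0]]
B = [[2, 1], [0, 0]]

Matrix multiplication:
C[0][0] = 0×2 + 0×0 = 0
C[0][1] = 0×1 + 0×0 = 0
C[1][0] = 0×2 + 0×0 = 0
C[1][1] = 0×1 + 0×0 = 0
Result: [[0, 0], [0, 0]]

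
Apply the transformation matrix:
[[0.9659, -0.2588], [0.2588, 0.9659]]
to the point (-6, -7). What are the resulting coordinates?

Matrix multiplication:
[[0.9659, -0.2588], [0.2588, 0.9659]] × [-6, -7]ᵀ
= [(0.9659)(-6) + (-0.2588)(-7), (0.2588)(-6) + (0.9659)(-7)]ᵀ
= [-3.9838, -8.3141]ᵀ
Result: (-3.9838, -8.3141)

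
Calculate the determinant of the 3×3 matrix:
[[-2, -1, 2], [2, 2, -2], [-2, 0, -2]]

Expansion along first row:
det = -2·det([[2,-2],[0,-2]]) - -1·det([[2,-2],[-2,-2]]) + 2·det([[2,2],[-2,0]])
    = -2·(2·-2 - -2·0) - -1·(2·-2 - -2·-2) + 2·(2·0 - 2·-2)
    = -2·-4 - -1·-8 + 2·4
    = 8 + -8 + 8 = 8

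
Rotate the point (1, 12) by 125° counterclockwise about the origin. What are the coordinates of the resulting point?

Rotation matrix for 125°: [[cos 125°, -sin 125°], [sin 125°, cos 125°]] ≈ [[-0.573576, -0.819152], [0.819152, -0.573576]]
[[-0.573576, -0.819152], [0.819152, -0.573576]] × [1, 12]ᵀ ≈ [-10.4034, -6.0638]ᵀ
Result: (-10.4034, -6.0638)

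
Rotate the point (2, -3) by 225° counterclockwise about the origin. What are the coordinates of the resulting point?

Rotation matrix for 225°: [[cos 225°, -sin 225°], [sin 225°, cos 225°]] ≈ [[-0.707107, 0.707107], [-0.707107, -0.707107]]
[[-0.707107, 0.707107], [-0.707107, -0.707107]] × [2, -3]ᵀ ≈ [-3.5355, 0.7071]ᵀ
Result: (-3.5355, 0.7071)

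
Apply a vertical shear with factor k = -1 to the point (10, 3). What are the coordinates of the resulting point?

Shear matrix for vertical shear with factor k = -1:
[[1, 0], [-1, 1]]
Result: (10, 3) → (10, -7)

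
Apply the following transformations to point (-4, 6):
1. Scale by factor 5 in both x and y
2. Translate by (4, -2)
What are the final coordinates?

Step 1: Scale (-4, 6) by 5 → (-20, 30)
Step 2: Translate by (4, -2) → (-16, 28)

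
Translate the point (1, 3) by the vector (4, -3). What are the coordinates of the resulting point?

Translation by (4, -3) (homogeneous matrix [[1, 0, 4], [0, 1, -3], [0, 0, 1]]):
x' = 1 + 4 = 5
y' = 3 + -3 = 0
Result: (5, 0)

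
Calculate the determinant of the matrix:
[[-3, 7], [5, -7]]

For a 2×2 matrix [[a, b], [c, d]], det = ad - bc
det = (-3)(-7) - (7)(5) = 21 - 35 = -14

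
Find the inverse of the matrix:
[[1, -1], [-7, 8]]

For [[a,b],[c,d]], inverse = (1/det)·[[d,-b],[-c,a]]
det = (1)(8) - (-1)(-7) = 8 - 7 = 1
Inverse = [[8, 1], [7, 1]]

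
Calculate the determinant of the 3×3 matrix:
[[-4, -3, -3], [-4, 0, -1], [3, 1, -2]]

Expansion along first row:
det = -4·det([[0,-1],[1,-2]]) - -3·det([[-4,-1],[3,-2]]) + -3·det([[-4,0],[3,1]])
    = -4·(0·-2 - -1·1) - -3·(-4·-2 - -1·3) + -3·(-4·1 - 0·3)
    = -4·1 - -3·11 + -3·-4
    = -4 + 33 + 12 = 41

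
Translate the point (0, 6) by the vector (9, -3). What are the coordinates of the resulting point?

Translation by (9, -3) (homogeneous matrix [[1, 0, 9], [0, 1, -3], [0, 0, 1]]):
x' = 0 + 9 = 9
y' = 6 + -3 = 3
Result: (9, 3)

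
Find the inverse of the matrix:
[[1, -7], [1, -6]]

For [[a,b],[c,d]], inverse = (1/det)·[[d,-b],[-c,a]]
det = (1)(-6) - (-7)(1) = -6 - -7 = 1
Inverse = [[-6, 7], [-1, 1]]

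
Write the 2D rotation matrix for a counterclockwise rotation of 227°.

Rotation matrix formula: [[cos θ, -sin θ], [sin θ, cos θ]]
For θ = 227°:
cos(227°) = -0.6820
sin(227°) = -0.7314
Result: [[-0.6820, 0.7314], [-0.7314, -0.6820]]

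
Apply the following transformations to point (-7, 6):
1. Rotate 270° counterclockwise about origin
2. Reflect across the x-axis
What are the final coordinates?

Step 1: Rotate 270° → (6, 7)
Step 2: Reflect across x-axis → (6, -7)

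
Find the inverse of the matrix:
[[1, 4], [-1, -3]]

For [[a,b],[c,d]], inverse = (1/det)·[[d,-b],[-c,a]]
det = (1)(-3) - (4)(-1) = -3 - -4 = 1
Inverse = [[-3, -4], [1, 1]]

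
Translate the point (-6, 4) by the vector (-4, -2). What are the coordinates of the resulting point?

Translation by (-4, -2) (homogeneous matrix [[1, 0, -4], [0, 1, -2], [0, 0, 1]]):
x' = -6 + -4 = -10
y' = 4 + -2 = 2
Result: (-10, 2)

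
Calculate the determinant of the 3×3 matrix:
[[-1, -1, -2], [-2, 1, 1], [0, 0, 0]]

Expansion along first row:
det = -1·det([[1,1],[0,0]]) - -1·det([[-2,1],[0,0]]) + -2·det([[-2,1],[0,0]])
    = -1·(1·0 - 1·0) - -1·(-2·0 - 1·0) + -2·(-2·0 - 1·0)
    = -1·0 - -1·0 + -2·0
    = 0 + 0 + 0 = 0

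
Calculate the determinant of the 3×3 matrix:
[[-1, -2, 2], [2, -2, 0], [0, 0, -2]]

Expansion along first row:
det = -1·det([[-2,0],[0,-2]]) - -2·det([[2,0],[0,-2]]) + 2·det([[2,-2],[0,0]])
    = -1·(-2·-2 - 0·0) - -2·(2·-2 - 0·0) + 2·(2·0 - -2·0)
    = -1·4 - -2·-4 + 2·0
    = -4 + -8 + 0 = -12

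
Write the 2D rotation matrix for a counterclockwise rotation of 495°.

Rotation matrix formula: [[cos θ, -sin θ], [sin θ, cos θ]]
For θ = 495°:
cos(495°) = -√2/2
sin(495°) = √2/2
Result: [[-√2/2, -√2/2], [√2/2, -√2/2]]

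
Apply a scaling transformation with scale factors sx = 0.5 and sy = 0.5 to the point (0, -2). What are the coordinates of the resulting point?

Scaling matrix:
[[0.50, 0], [0, 0.50]]
Result: (0 × 0.5, -2 × 0.5) = (0, -1)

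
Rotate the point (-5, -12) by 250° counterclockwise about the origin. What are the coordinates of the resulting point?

Rotation matrix for 250°: [[cos 250°, -sin 250°], [sin 250°, cos 250°]] ≈ [[-0.342020, 0.939693], [-0.939693, -0.342020]]
[[-0.342020, 0.939693], [-0.939693, -0.342020]] × [-5, -12]ᵀ ≈ [-9.5662, 8.8027]ᵀ
Result: (-9.5662, 8.8027)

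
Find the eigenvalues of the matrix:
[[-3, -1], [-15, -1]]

Characteristic equation: det(A - λI) = 0
λ² - (trace)λ + (det) = 0
trace = -3 + -1 = -4, det = (-3)(-1) - (-1)(-15) = -12
λ² - (-4)λ + (-12) = 0
λ = (-4 ± √((-4)² - 4·(-12))) / 2 = (-4 ± √64) / 2
Solving: λ = -6, 2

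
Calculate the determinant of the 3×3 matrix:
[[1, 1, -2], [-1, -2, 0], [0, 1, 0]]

Expansion along first row:
det = 1·det([[-2,0],[1,0]]) - 1·det([[-1,0],[0,0]]) + -2·det([[-1,-2],[0,1]])
    = 1·(-2·0 - 0·1) - 1·(-1·0 - 0·0) + -2·(-1·1 - -2·0)
    = 1·0 - 1·0 + -2·-1
    = 0 + 0 + 2 = 2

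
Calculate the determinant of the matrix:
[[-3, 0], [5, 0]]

For a 2×2 matrix [[a, b], [c, d]], det = ad - bc
det = (-3)(0) - (0)(5) = 0 - 0 = 0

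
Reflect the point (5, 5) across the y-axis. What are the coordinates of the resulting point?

Reflection across y-axis: (5, 5) → (-5, 5)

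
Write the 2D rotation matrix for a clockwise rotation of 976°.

Rotation matrix formula: [[cos θ, -sin θ], [sin θ, cos θ]]
A clockwise rotation by 976° is equivalent to a counterclockwise rotation by -976°.
For θ = -976°:
cos(-976°) = -0.2419
sin(-976°) = 0.9703
Result: [[-0.2419, -0.9703], [0.9703, -0.2419]]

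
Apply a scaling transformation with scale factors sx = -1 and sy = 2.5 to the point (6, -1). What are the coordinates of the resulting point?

Scaling matrix:
[[-1, 0], [0, 2.50]]
Result: (6 × -1, -1 × 2.5) = (-6, -2.5)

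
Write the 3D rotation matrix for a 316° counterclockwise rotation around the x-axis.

Rotation matrix for counterclockwise 316° around x-axis:
cos(316°) = 0.7193, sin(316°) = -0.6947
Result: [[1, 0, 0], [0, 0.7193, 0.6947], [0, -0.6947, 0.7193]]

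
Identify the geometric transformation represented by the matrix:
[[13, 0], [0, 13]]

This matrix represents: uniform scaling by factor 13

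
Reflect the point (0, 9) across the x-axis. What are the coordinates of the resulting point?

Reflection across x-axis: (0, 9) → (0, -9)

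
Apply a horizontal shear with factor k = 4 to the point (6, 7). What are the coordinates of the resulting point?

Shear matrix for horizontal shear with factor k = 4:
[[1, 4], [0, 1]]
Result: (6, 7) → (34, 7)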